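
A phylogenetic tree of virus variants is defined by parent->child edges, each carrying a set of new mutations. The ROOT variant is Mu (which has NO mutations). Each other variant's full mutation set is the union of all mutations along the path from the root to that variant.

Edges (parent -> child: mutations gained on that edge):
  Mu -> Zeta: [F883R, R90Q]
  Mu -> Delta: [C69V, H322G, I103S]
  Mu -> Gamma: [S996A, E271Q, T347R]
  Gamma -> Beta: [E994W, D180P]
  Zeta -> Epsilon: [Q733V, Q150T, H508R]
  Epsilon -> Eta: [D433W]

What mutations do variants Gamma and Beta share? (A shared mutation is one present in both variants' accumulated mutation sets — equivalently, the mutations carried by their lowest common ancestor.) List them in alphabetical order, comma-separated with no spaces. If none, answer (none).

Answer: E271Q,S996A,T347R

Derivation:
Accumulating mutations along path to Gamma:
  At Mu: gained [] -> total []
  At Gamma: gained ['S996A', 'E271Q', 'T347R'] -> total ['E271Q', 'S996A', 'T347R']
Mutations(Gamma) = ['E271Q', 'S996A', 'T347R']
Accumulating mutations along path to Beta:
  At Mu: gained [] -> total []
  At Gamma: gained ['S996A', 'E271Q', 'T347R'] -> total ['E271Q', 'S996A', 'T347R']
  At Beta: gained ['E994W', 'D180P'] -> total ['D180P', 'E271Q', 'E994W', 'S996A', 'T347R']
Mutations(Beta) = ['D180P', 'E271Q', 'E994W', 'S996A', 'T347R']
Intersection: ['E271Q', 'S996A', 'T347R'] ∩ ['D180P', 'E271Q', 'E994W', 'S996A', 'T347R'] = ['E271Q', 'S996A', 'T347R']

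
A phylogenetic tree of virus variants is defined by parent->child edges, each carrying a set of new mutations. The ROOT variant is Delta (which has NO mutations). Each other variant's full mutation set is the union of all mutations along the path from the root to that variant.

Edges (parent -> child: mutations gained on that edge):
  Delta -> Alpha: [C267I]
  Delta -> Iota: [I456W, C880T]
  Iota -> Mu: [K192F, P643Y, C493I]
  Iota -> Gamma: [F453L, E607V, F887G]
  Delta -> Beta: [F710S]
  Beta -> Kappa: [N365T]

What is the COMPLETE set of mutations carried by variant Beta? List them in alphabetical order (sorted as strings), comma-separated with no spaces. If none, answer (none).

Answer: F710S

Derivation:
At Delta: gained [] -> total []
At Beta: gained ['F710S'] -> total ['F710S']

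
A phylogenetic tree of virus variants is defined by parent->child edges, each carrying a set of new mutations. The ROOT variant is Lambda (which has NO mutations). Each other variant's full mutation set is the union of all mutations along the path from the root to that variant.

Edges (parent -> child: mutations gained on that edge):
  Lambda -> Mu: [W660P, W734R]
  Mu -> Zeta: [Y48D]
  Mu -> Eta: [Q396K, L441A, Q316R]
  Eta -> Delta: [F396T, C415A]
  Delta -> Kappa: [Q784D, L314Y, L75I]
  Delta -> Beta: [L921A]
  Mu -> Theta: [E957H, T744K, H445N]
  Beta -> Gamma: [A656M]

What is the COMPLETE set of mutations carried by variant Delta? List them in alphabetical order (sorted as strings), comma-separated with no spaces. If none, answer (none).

Answer: C415A,F396T,L441A,Q316R,Q396K,W660P,W734R

Derivation:
At Lambda: gained [] -> total []
At Mu: gained ['W660P', 'W734R'] -> total ['W660P', 'W734R']
At Eta: gained ['Q396K', 'L441A', 'Q316R'] -> total ['L441A', 'Q316R', 'Q396K', 'W660P', 'W734R']
At Delta: gained ['F396T', 'C415A'] -> total ['C415A', 'F396T', 'L441A', 'Q316R', 'Q396K', 'W660P', 'W734R']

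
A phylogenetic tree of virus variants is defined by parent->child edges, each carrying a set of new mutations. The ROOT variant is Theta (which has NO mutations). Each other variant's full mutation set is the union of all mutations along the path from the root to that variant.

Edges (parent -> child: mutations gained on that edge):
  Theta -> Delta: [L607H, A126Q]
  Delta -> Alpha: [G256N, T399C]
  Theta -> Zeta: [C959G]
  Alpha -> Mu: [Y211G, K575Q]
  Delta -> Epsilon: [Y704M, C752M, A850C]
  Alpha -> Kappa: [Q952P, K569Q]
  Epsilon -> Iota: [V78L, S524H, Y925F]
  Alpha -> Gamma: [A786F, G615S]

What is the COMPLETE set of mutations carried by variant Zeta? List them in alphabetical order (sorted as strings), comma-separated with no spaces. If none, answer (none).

At Theta: gained [] -> total []
At Zeta: gained ['C959G'] -> total ['C959G']

Answer: C959G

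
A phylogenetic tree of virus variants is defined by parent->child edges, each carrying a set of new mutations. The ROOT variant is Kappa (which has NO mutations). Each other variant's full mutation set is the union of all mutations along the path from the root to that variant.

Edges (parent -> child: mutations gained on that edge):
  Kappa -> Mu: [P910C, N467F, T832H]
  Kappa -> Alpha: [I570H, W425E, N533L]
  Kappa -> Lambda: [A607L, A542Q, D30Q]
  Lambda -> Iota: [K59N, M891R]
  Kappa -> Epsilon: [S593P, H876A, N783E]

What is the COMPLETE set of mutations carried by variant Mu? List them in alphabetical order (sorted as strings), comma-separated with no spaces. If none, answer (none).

Answer: N467F,P910C,T832H

Derivation:
At Kappa: gained [] -> total []
At Mu: gained ['P910C', 'N467F', 'T832H'] -> total ['N467F', 'P910C', 'T832H']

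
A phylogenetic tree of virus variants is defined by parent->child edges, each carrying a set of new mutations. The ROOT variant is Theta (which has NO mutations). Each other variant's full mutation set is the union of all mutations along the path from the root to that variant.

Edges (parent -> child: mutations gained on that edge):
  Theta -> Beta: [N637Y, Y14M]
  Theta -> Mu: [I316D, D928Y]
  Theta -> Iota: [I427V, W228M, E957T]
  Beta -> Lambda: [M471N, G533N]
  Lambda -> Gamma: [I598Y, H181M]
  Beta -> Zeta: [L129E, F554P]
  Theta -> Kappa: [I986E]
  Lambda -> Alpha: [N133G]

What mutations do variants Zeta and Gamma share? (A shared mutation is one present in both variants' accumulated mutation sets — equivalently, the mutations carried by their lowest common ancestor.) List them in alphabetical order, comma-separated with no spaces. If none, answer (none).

Answer: N637Y,Y14M

Derivation:
Accumulating mutations along path to Zeta:
  At Theta: gained [] -> total []
  At Beta: gained ['N637Y', 'Y14M'] -> total ['N637Y', 'Y14M']
  At Zeta: gained ['L129E', 'F554P'] -> total ['F554P', 'L129E', 'N637Y', 'Y14M']
Mutations(Zeta) = ['F554P', 'L129E', 'N637Y', 'Y14M']
Accumulating mutations along path to Gamma:
  At Theta: gained [] -> total []
  At Beta: gained ['N637Y', 'Y14M'] -> total ['N637Y', 'Y14M']
  At Lambda: gained ['M471N', 'G533N'] -> total ['G533N', 'M471N', 'N637Y', 'Y14M']
  At Gamma: gained ['I598Y', 'H181M'] -> total ['G533N', 'H181M', 'I598Y', 'M471N', 'N637Y', 'Y14M']
Mutations(Gamma) = ['G533N', 'H181M', 'I598Y', 'M471N', 'N637Y', 'Y14M']
Intersection: ['F554P', 'L129E', 'N637Y', 'Y14M'] ∩ ['G533N', 'H181M', 'I598Y', 'M471N', 'N637Y', 'Y14M'] = ['N637Y', 'Y14M']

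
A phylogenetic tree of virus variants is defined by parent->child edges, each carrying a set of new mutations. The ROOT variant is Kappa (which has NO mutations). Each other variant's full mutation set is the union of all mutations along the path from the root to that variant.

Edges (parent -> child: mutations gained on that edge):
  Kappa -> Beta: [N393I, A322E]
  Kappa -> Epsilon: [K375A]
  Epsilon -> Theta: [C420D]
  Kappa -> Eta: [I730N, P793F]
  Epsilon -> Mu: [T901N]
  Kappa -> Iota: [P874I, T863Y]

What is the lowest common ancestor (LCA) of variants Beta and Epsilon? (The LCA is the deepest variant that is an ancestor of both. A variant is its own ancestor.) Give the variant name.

Path from root to Beta: Kappa -> Beta
  ancestors of Beta: {Kappa, Beta}
Path from root to Epsilon: Kappa -> Epsilon
  ancestors of Epsilon: {Kappa, Epsilon}
Common ancestors: {Kappa}
Walk up from Epsilon: Epsilon (not in ancestors of Beta), Kappa (in ancestors of Beta)
Deepest common ancestor (LCA) = Kappa

Answer: Kappa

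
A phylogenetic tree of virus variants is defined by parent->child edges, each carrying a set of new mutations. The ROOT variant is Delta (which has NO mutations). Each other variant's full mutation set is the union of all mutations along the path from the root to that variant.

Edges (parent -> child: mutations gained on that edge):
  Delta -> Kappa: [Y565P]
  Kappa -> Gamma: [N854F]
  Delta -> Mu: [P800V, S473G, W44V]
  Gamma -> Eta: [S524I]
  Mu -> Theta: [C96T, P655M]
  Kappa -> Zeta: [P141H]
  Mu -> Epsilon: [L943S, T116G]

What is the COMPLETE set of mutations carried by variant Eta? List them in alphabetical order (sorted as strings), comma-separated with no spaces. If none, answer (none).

At Delta: gained [] -> total []
At Kappa: gained ['Y565P'] -> total ['Y565P']
At Gamma: gained ['N854F'] -> total ['N854F', 'Y565P']
At Eta: gained ['S524I'] -> total ['N854F', 'S524I', 'Y565P']

Answer: N854F,S524I,Y565P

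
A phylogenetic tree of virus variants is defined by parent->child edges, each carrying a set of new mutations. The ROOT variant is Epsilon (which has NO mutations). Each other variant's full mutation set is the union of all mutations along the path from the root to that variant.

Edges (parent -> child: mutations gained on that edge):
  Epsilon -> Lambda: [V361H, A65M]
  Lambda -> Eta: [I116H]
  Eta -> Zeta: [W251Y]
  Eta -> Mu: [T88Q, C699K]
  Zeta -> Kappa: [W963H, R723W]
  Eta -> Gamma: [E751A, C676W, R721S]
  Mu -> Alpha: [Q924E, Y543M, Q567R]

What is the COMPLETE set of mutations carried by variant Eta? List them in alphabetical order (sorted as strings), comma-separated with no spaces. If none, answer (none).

Answer: A65M,I116H,V361H

Derivation:
At Epsilon: gained [] -> total []
At Lambda: gained ['V361H', 'A65M'] -> total ['A65M', 'V361H']
At Eta: gained ['I116H'] -> total ['A65M', 'I116H', 'V361H']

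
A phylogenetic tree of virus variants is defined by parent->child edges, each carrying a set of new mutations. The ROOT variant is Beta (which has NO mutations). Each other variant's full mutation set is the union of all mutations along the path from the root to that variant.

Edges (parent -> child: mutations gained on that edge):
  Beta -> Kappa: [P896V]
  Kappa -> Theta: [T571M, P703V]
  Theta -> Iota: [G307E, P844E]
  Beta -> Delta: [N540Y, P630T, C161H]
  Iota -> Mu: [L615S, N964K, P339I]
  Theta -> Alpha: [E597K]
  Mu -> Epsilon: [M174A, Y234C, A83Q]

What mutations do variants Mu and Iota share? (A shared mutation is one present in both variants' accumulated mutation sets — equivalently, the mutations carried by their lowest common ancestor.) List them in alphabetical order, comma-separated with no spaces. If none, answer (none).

Accumulating mutations along path to Mu:
  At Beta: gained [] -> total []
  At Kappa: gained ['P896V'] -> total ['P896V']
  At Theta: gained ['T571M', 'P703V'] -> total ['P703V', 'P896V', 'T571M']
  At Iota: gained ['G307E', 'P844E'] -> total ['G307E', 'P703V', 'P844E', 'P896V', 'T571M']
  At Mu: gained ['L615S', 'N964K', 'P339I'] -> total ['G307E', 'L615S', 'N964K', 'P339I', 'P703V', 'P844E', 'P896V', 'T571M']
Mutations(Mu) = ['G307E', 'L615S', 'N964K', 'P339I', 'P703V', 'P844E', 'P896V', 'T571M']
Accumulating mutations along path to Iota:
  At Beta: gained [] -> total []
  At Kappa: gained ['P896V'] -> total ['P896V']
  At Theta: gained ['T571M', 'P703V'] -> total ['P703V', 'P896V', 'T571M']
  At Iota: gained ['G307E', 'P844E'] -> total ['G307E', 'P703V', 'P844E', 'P896V', 'T571M']
Mutations(Iota) = ['G307E', 'P703V', 'P844E', 'P896V', 'T571M']
Intersection: ['G307E', 'L615S', 'N964K', 'P339I', 'P703V', 'P844E', 'P896V', 'T571M'] ∩ ['G307E', 'P703V', 'P844E', 'P896V', 'T571M'] = ['G307E', 'P703V', 'P844E', 'P896V', 'T571M']

Answer: G307E,P703V,P844E,P896V,T571M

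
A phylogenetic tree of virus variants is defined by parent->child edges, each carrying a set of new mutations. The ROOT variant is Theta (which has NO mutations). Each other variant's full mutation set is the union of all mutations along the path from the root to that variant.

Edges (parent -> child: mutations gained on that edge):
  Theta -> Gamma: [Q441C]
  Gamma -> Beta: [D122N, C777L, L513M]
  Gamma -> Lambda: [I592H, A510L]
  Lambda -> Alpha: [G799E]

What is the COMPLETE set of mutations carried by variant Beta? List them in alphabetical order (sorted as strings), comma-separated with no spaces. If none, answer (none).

At Theta: gained [] -> total []
At Gamma: gained ['Q441C'] -> total ['Q441C']
At Beta: gained ['D122N', 'C777L', 'L513M'] -> total ['C777L', 'D122N', 'L513M', 'Q441C']

Answer: C777L,D122N,L513M,Q441C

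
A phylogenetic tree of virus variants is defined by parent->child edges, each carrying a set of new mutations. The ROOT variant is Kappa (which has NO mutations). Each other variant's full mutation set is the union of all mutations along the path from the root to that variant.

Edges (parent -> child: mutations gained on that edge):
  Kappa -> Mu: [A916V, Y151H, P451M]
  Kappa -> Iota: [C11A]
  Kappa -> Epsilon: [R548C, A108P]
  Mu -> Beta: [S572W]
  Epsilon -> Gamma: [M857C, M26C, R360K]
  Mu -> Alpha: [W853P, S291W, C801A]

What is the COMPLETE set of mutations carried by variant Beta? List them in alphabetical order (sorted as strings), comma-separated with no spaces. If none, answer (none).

Answer: A916V,P451M,S572W,Y151H

Derivation:
At Kappa: gained [] -> total []
At Mu: gained ['A916V', 'Y151H', 'P451M'] -> total ['A916V', 'P451M', 'Y151H']
At Beta: gained ['S572W'] -> total ['A916V', 'P451M', 'S572W', 'Y151H']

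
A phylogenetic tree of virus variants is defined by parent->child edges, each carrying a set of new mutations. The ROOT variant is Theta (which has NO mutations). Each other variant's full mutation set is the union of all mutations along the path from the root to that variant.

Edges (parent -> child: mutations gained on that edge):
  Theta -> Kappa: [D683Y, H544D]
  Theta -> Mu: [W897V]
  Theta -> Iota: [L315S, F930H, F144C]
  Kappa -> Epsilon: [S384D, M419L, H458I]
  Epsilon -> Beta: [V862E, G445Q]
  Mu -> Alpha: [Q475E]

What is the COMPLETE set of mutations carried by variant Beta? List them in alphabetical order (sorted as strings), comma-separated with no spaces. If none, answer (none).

At Theta: gained [] -> total []
At Kappa: gained ['D683Y', 'H544D'] -> total ['D683Y', 'H544D']
At Epsilon: gained ['S384D', 'M419L', 'H458I'] -> total ['D683Y', 'H458I', 'H544D', 'M419L', 'S384D']
At Beta: gained ['V862E', 'G445Q'] -> total ['D683Y', 'G445Q', 'H458I', 'H544D', 'M419L', 'S384D', 'V862E']

Answer: D683Y,G445Q,H458I,H544D,M419L,S384D,V862E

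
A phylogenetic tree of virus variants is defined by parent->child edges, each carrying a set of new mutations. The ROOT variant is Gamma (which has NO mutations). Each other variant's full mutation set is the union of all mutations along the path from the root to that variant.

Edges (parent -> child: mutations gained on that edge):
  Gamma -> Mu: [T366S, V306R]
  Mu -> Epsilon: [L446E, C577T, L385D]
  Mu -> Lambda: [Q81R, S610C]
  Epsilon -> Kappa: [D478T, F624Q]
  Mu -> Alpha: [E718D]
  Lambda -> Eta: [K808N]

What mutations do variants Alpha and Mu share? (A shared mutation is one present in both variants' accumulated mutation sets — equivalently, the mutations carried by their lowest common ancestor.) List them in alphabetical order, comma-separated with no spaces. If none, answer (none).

Accumulating mutations along path to Alpha:
  At Gamma: gained [] -> total []
  At Mu: gained ['T366S', 'V306R'] -> total ['T366S', 'V306R']
  At Alpha: gained ['E718D'] -> total ['E718D', 'T366S', 'V306R']
Mutations(Alpha) = ['E718D', 'T366S', 'V306R']
Accumulating mutations along path to Mu:
  At Gamma: gained [] -> total []
  At Mu: gained ['T366S', 'V306R'] -> total ['T366S', 'V306R']
Mutations(Mu) = ['T366S', 'V306R']
Intersection: ['E718D', 'T366S', 'V306R'] ∩ ['T366S', 'V306R'] = ['T366S', 'V306R']

Answer: T366S,V306R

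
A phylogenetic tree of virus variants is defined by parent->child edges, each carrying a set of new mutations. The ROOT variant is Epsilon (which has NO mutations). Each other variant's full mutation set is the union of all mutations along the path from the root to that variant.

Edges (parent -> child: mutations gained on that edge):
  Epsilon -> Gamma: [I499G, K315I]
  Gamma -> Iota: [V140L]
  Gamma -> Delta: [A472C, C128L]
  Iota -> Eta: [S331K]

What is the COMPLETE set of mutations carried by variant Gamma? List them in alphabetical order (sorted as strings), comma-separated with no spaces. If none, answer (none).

Answer: I499G,K315I

Derivation:
At Epsilon: gained [] -> total []
At Gamma: gained ['I499G', 'K315I'] -> total ['I499G', 'K315I']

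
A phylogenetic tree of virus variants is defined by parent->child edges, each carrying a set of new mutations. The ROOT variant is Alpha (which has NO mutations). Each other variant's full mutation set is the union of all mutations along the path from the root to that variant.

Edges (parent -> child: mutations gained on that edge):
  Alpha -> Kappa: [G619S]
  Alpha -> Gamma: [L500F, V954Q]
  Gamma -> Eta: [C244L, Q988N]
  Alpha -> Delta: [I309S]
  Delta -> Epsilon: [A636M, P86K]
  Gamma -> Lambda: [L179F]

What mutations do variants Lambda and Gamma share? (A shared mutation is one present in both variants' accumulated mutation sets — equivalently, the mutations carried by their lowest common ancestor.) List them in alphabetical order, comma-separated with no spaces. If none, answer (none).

Answer: L500F,V954Q

Derivation:
Accumulating mutations along path to Lambda:
  At Alpha: gained [] -> total []
  At Gamma: gained ['L500F', 'V954Q'] -> total ['L500F', 'V954Q']
  At Lambda: gained ['L179F'] -> total ['L179F', 'L500F', 'V954Q']
Mutations(Lambda) = ['L179F', 'L500F', 'V954Q']
Accumulating mutations along path to Gamma:
  At Alpha: gained [] -> total []
  At Gamma: gained ['L500F', 'V954Q'] -> total ['L500F', 'V954Q']
Mutations(Gamma) = ['L500F', 'V954Q']
Intersection: ['L179F', 'L500F', 'V954Q'] ∩ ['L500F', 'V954Q'] = ['L500F', 'V954Q']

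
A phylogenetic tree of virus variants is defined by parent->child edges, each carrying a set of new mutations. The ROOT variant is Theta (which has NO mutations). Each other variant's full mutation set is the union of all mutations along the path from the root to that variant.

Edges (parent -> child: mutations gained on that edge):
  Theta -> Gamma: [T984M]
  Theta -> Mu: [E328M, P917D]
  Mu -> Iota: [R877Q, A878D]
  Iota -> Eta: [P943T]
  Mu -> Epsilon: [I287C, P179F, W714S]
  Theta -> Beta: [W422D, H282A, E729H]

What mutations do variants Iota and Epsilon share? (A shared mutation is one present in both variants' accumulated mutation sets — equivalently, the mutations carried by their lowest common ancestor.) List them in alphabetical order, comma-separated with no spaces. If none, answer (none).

Answer: E328M,P917D

Derivation:
Accumulating mutations along path to Iota:
  At Theta: gained [] -> total []
  At Mu: gained ['E328M', 'P917D'] -> total ['E328M', 'P917D']
  At Iota: gained ['R877Q', 'A878D'] -> total ['A878D', 'E328M', 'P917D', 'R877Q']
Mutations(Iota) = ['A878D', 'E328M', 'P917D', 'R877Q']
Accumulating mutations along path to Epsilon:
  At Theta: gained [] -> total []
  At Mu: gained ['E328M', 'P917D'] -> total ['E328M', 'P917D']
  At Epsilon: gained ['I287C', 'P179F', 'W714S'] -> total ['E328M', 'I287C', 'P179F', 'P917D', 'W714S']
Mutations(Epsilon) = ['E328M', 'I287C', 'P179F', 'P917D', 'W714S']
Intersection: ['A878D', 'E328M', 'P917D', 'R877Q'] ∩ ['E328M', 'I287C', 'P179F', 'P917D', 'W714S'] = ['E328M', 'P917D']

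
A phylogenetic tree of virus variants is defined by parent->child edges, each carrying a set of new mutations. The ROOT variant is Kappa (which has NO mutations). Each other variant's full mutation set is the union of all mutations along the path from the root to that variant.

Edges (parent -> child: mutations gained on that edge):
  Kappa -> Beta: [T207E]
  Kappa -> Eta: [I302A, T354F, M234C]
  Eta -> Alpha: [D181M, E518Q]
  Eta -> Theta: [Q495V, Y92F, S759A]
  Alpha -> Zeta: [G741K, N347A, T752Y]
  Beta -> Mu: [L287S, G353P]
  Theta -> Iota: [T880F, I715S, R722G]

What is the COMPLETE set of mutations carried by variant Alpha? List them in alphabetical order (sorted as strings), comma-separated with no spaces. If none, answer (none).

At Kappa: gained [] -> total []
At Eta: gained ['I302A', 'T354F', 'M234C'] -> total ['I302A', 'M234C', 'T354F']
At Alpha: gained ['D181M', 'E518Q'] -> total ['D181M', 'E518Q', 'I302A', 'M234C', 'T354F']

Answer: D181M,E518Q,I302A,M234C,T354F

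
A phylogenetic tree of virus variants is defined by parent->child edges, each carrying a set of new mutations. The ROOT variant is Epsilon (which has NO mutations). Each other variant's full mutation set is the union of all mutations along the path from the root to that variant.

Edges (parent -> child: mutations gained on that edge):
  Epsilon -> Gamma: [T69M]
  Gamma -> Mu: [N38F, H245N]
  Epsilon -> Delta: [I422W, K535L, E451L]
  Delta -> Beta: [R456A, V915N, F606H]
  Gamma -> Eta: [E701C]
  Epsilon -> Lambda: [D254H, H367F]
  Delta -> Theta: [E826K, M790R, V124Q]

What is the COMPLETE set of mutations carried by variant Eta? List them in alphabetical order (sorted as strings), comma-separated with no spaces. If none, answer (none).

Answer: E701C,T69M

Derivation:
At Epsilon: gained [] -> total []
At Gamma: gained ['T69M'] -> total ['T69M']
At Eta: gained ['E701C'] -> total ['E701C', 'T69M']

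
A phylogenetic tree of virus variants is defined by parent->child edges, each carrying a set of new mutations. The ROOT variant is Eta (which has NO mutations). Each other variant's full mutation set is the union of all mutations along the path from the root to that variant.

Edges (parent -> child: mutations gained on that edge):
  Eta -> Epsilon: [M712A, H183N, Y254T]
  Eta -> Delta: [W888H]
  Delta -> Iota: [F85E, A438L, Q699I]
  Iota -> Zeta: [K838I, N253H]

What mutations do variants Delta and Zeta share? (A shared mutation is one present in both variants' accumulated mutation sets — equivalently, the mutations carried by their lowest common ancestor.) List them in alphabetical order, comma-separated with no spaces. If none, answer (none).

Accumulating mutations along path to Delta:
  At Eta: gained [] -> total []
  At Delta: gained ['W888H'] -> total ['W888H']
Mutations(Delta) = ['W888H']
Accumulating mutations along path to Zeta:
  At Eta: gained [] -> total []
  At Delta: gained ['W888H'] -> total ['W888H']
  At Iota: gained ['F85E', 'A438L', 'Q699I'] -> total ['A438L', 'F85E', 'Q699I', 'W888H']
  At Zeta: gained ['K838I', 'N253H'] -> total ['A438L', 'F85E', 'K838I', 'N253H', 'Q699I', 'W888H']
Mutations(Zeta) = ['A438L', 'F85E', 'K838I', 'N253H', 'Q699I', 'W888H']
Intersection: ['W888H'] ∩ ['A438L', 'F85E', 'K838I', 'N253H', 'Q699I', 'W888H'] = ['W888H']

Answer: W888H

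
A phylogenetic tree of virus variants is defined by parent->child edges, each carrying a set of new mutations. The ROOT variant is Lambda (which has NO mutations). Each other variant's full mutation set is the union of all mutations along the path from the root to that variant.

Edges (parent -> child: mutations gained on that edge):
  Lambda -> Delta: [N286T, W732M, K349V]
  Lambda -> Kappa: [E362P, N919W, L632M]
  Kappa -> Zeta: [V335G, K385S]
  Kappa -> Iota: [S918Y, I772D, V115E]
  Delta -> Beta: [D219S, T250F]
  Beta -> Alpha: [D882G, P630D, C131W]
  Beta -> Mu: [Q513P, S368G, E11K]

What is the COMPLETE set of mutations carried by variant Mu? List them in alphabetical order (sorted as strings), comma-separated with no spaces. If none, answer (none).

At Lambda: gained [] -> total []
At Delta: gained ['N286T', 'W732M', 'K349V'] -> total ['K349V', 'N286T', 'W732M']
At Beta: gained ['D219S', 'T250F'] -> total ['D219S', 'K349V', 'N286T', 'T250F', 'W732M']
At Mu: gained ['Q513P', 'S368G', 'E11K'] -> total ['D219S', 'E11K', 'K349V', 'N286T', 'Q513P', 'S368G', 'T250F', 'W732M']

Answer: D219S,E11K,K349V,N286T,Q513P,S368G,T250F,W732M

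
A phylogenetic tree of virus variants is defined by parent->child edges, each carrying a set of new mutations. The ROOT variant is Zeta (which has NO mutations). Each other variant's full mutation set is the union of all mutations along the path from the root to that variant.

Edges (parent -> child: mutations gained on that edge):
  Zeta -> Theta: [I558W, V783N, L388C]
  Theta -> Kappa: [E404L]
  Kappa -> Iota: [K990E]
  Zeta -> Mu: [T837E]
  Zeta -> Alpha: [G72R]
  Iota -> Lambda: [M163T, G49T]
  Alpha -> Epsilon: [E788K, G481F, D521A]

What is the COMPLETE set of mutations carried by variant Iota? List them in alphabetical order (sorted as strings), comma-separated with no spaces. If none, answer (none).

At Zeta: gained [] -> total []
At Theta: gained ['I558W', 'V783N', 'L388C'] -> total ['I558W', 'L388C', 'V783N']
At Kappa: gained ['E404L'] -> total ['E404L', 'I558W', 'L388C', 'V783N']
At Iota: gained ['K990E'] -> total ['E404L', 'I558W', 'K990E', 'L388C', 'V783N']

Answer: E404L,I558W,K990E,L388C,V783N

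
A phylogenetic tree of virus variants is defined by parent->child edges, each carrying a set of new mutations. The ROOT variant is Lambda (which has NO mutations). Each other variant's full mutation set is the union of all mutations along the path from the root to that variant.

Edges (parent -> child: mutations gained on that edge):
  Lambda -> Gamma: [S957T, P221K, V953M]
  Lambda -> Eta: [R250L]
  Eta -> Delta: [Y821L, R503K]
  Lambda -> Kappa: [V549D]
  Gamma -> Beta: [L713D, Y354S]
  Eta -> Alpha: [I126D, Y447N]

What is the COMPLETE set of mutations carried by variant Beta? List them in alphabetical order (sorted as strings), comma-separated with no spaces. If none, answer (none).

At Lambda: gained [] -> total []
At Gamma: gained ['S957T', 'P221K', 'V953M'] -> total ['P221K', 'S957T', 'V953M']
At Beta: gained ['L713D', 'Y354S'] -> total ['L713D', 'P221K', 'S957T', 'V953M', 'Y354S']

Answer: L713D,P221K,S957T,V953M,Y354S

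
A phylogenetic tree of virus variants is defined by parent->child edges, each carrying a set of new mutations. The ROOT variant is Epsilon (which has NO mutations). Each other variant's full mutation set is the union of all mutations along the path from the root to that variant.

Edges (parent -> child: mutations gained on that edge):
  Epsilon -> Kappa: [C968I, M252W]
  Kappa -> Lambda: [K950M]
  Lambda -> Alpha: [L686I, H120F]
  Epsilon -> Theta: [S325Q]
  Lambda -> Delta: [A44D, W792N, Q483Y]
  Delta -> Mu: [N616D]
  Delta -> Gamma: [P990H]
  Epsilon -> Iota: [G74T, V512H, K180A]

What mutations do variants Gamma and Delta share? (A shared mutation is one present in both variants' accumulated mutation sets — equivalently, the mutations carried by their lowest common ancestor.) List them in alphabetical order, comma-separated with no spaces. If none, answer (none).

Accumulating mutations along path to Gamma:
  At Epsilon: gained [] -> total []
  At Kappa: gained ['C968I', 'M252W'] -> total ['C968I', 'M252W']
  At Lambda: gained ['K950M'] -> total ['C968I', 'K950M', 'M252W']
  At Delta: gained ['A44D', 'W792N', 'Q483Y'] -> total ['A44D', 'C968I', 'K950M', 'M252W', 'Q483Y', 'W792N']
  At Gamma: gained ['P990H'] -> total ['A44D', 'C968I', 'K950M', 'M252W', 'P990H', 'Q483Y', 'W792N']
Mutations(Gamma) = ['A44D', 'C968I', 'K950M', 'M252W', 'P990H', 'Q483Y', 'W792N']
Accumulating mutations along path to Delta:
  At Epsilon: gained [] -> total []
  At Kappa: gained ['C968I', 'M252W'] -> total ['C968I', 'M252W']
  At Lambda: gained ['K950M'] -> total ['C968I', 'K950M', 'M252W']
  At Delta: gained ['A44D', 'W792N', 'Q483Y'] -> total ['A44D', 'C968I', 'K950M', 'M252W', 'Q483Y', 'W792N']
Mutations(Delta) = ['A44D', 'C968I', 'K950M', 'M252W', 'Q483Y', 'W792N']
Intersection: ['A44D', 'C968I', 'K950M', 'M252W', 'P990H', 'Q483Y', 'W792N'] ∩ ['A44D', 'C968I', 'K950M', 'M252W', 'Q483Y', 'W792N'] = ['A44D', 'C968I', 'K950M', 'M252W', 'Q483Y', 'W792N']

Answer: A44D,C968I,K950M,M252W,Q483Y,W792N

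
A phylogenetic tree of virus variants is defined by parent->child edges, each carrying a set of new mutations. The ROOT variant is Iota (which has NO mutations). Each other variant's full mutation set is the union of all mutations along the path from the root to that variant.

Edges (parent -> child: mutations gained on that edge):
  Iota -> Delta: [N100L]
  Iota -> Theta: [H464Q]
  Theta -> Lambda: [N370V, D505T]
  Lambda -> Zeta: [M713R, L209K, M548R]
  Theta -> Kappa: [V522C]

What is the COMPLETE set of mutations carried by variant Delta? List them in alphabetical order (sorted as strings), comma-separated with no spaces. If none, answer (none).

At Iota: gained [] -> total []
At Delta: gained ['N100L'] -> total ['N100L']

Answer: N100L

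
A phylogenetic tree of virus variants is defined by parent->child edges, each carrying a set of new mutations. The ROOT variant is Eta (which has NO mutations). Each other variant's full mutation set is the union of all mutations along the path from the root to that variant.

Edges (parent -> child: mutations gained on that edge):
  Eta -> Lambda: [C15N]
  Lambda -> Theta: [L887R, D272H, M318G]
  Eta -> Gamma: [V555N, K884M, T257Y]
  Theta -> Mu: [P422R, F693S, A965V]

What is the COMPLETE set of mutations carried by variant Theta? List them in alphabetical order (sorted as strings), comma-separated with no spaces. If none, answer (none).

Answer: C15N,D272H,L887R,M318G

Derivation:
At Eta: gained [] -> total []
At Lambda: gained ['C15N'] -> total ['C15N']
At Theta: gained ['L887R', 'D272H', 'M318G'] -> total ['C15N', 'D272H', 'L887R', 'M318G']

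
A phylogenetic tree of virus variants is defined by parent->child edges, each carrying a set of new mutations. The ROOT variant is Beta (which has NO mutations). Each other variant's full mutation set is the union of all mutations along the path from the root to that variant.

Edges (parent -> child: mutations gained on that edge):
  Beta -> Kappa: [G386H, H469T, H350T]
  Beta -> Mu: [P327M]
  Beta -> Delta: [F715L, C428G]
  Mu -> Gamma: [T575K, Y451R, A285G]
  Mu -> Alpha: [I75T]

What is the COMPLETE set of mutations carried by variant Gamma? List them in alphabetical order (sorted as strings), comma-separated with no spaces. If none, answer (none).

Answer: A285G,P327M,T575K,Y451R

Derivation:
At Beta: gained [] -> total []
At Mu: gained ['P327M'] -> total ['P327M']
At Gamma: gained ['T575K', 'Y451R', 'A285G'] -> total ['A285G', 'P327M', 'T575K', 'Y451R']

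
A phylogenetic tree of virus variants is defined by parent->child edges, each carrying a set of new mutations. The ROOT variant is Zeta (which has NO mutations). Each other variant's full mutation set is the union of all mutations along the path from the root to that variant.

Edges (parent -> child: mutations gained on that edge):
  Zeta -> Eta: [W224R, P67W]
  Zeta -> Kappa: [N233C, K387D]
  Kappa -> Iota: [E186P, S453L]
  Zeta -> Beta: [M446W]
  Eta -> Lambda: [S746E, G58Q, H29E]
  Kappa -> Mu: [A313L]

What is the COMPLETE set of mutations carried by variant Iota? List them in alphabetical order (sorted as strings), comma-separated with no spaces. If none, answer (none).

Answer: E186P,K387D,N233C,S453L

Derivation:
At Zeta: gained [] -> total []
At Kappa: gained ['N233C', 'K387D'] -> total ['K387D', 'N233C']
At Iota: gained ['E186P', 'S453L'] -> total ['E186P', 'K387D', 'N233C', 'S453L']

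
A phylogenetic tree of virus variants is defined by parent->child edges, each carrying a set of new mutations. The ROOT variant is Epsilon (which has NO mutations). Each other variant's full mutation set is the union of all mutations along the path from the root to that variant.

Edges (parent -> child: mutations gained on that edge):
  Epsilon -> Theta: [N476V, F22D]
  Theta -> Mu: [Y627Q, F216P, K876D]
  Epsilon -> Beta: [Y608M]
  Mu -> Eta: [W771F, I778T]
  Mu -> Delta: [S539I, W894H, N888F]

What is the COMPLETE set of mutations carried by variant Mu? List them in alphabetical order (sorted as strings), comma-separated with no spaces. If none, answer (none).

At Epsilon: gained [] -> total []
At Theta: gained ['N476V', 'F22D'] -> total ['F22D', 'N476V']
At Mu: gained ['Y627Q', 'F216P', 'K876D'] -> total ['F216P', 'F22D', 'K876D', 'N476V', 'Y627Q']

Answer: F216P,F22D,K876D,N476V,Y627Q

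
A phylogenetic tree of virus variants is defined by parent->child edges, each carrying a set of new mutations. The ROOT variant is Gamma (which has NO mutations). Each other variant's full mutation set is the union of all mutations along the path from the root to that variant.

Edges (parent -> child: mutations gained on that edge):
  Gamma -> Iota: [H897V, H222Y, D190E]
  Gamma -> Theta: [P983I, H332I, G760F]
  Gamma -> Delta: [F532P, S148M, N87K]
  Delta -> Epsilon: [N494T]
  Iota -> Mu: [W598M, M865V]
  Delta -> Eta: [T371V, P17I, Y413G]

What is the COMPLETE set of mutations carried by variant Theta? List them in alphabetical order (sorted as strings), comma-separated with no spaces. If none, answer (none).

Answer: G760F,H332I,P983I

Derivation:
At Gamma: gained [] -> total []
At Theta: gained ['P983I', 'H332I', 'G760F'] -> total ['G760F', 'H332I', 'P983I']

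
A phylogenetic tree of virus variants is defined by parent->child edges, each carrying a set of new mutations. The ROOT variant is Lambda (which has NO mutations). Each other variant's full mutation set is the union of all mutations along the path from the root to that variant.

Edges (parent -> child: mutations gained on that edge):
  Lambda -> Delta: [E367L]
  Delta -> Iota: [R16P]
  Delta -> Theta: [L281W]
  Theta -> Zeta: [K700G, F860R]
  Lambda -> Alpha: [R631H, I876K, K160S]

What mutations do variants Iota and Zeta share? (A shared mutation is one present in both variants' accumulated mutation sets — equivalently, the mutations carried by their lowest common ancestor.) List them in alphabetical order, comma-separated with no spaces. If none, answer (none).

Accumulating mutations along path to Iota:
  At Lambda: gained [] -> total []
  At Delta: gained ['E367L'] -> total ['E367L']
  At Iota: gained ['R16P'] -> total ['E367L', 'R16P']
Mutations(Iota) = ['E367L', 'R16P']
Accumulating mutations along path to Zeta:
  At Lambda: gained [] -> total []
  At Delta: gained ['E367L'] -> total ['E367L']
  At Theta: gained ['L281W'] -> total ['E367L', 'L281W']
  At Zeta: gained ['K700G', 'F860R'] -> total ['E367L', 'F860R', 'K700G', 'L281W']
Mutations(Zeta) = ['E367L', 'F860R', 'K700G', 'L281W']
Intersection: ['E367L', 'R16P'] ∩ ['E367L', 'F860R', 'K700G', 'L281W'] = ['E367L']

Answer: E367L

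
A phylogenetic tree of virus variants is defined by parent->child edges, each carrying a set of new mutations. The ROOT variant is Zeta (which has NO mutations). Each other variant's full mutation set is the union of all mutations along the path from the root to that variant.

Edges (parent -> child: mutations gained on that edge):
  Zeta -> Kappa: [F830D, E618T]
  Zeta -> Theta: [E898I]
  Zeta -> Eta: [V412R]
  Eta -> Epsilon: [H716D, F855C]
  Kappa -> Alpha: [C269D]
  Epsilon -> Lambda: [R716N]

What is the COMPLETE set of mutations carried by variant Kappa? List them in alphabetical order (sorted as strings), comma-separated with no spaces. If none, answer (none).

At Zeta: gained [] -> total []
At Kappa: gained ['F830D', 'E618T'] -> total ['E618T', 'F830D']

Answer: E618T,F830D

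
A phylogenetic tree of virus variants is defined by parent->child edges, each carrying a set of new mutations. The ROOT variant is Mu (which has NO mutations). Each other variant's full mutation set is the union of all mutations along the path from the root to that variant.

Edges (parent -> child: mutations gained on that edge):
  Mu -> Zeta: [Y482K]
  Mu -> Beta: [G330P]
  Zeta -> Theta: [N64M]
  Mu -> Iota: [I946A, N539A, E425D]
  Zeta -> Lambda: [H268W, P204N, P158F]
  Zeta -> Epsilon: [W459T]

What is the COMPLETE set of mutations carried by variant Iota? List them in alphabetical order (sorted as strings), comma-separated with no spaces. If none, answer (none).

Answer: E425D,I946A,N539A

Derivation:
At Mu: gained [] -> total []
At Iota: gained ['I946A', 'N539A', 'E425D'] -> total ['E425D', 'I946A', 'N539A']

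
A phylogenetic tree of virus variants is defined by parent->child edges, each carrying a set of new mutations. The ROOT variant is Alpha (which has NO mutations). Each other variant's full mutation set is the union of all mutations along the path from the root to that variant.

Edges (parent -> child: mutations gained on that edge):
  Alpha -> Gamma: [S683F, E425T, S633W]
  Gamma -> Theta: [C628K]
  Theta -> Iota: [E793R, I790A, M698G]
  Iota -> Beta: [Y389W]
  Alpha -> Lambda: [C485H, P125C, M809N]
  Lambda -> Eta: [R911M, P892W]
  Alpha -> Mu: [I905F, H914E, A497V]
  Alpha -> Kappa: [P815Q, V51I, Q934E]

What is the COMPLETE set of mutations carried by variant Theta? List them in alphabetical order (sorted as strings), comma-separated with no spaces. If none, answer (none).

At Alpha: gained [] -> total []
At Gamma: gained ['S683F', 'E425T', 'S633W'] -> total ['E425T', 'S633W', 'S683F']
At Theta: gained ['C628K'] -> total ['C628K', 'E425T', 'S633W', 'S683F']

Answer: C628K,E425T,S633W,S683F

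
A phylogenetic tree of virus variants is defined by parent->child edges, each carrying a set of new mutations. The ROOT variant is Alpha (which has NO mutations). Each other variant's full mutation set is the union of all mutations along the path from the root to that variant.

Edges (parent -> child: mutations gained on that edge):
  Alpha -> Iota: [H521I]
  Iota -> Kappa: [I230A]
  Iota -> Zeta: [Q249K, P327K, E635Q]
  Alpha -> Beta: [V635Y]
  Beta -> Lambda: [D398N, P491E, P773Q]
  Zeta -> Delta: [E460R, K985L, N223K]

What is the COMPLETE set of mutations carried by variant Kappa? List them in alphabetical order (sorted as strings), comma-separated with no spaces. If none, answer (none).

At Alpha: gained [] -> total []
At Iota: gained ['H521I'] -> total ['H521I']
At Kappa: gained ['I230A'] -> total ['H521I', 'I230A']

Answer: H521I,I230A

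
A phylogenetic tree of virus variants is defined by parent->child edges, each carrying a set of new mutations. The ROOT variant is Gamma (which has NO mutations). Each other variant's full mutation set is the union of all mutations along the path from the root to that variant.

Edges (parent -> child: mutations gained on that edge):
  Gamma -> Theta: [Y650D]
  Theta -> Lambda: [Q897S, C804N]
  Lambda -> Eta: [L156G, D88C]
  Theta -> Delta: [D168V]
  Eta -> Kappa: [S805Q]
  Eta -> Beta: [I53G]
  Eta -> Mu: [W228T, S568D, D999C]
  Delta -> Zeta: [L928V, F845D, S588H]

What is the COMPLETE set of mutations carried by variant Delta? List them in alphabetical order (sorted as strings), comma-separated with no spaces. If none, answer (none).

At Gamma: gained [] -> total []
At Theta: gained ['Y650D'] -> total ['Y650D']
At Delta: gained ['D168V'] -> total ['D168V', 'Y650D']

Answer: D168V,Y650D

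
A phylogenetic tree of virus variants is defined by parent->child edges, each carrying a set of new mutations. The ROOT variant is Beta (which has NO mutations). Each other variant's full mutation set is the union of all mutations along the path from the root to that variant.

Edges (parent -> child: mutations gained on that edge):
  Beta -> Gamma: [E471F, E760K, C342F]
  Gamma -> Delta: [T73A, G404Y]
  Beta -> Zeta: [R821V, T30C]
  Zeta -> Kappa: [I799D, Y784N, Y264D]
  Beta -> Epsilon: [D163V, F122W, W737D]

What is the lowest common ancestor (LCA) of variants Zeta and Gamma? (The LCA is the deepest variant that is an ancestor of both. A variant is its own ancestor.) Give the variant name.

Path from root to Zeta: Beta -> Zeta
  ancestors of Zeta: {Beta, Zeta}
Path from root to Gamma: Beta -> Gamma
  ancestors of Gamma: {Beta, Gamma}
Common ancestors: {Beta}
Walk up from Gamma: Gamma (not in ancestors of Zeta), Beta (in ancestors of Zeta)
Deepest common ancestor (LCA) = Beta

Answer: Beta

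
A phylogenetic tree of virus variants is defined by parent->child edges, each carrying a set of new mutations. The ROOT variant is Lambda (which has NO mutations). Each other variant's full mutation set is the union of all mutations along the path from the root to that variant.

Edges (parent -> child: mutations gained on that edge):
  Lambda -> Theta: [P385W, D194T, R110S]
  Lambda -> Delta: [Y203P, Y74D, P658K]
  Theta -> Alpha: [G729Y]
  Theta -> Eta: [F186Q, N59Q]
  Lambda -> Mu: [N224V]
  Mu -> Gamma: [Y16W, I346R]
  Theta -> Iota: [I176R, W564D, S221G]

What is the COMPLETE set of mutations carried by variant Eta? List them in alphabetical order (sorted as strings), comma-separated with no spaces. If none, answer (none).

At Lambda: gained [] -> total []
At Theta: gained ['P385W', 'D194T', 'R110S'] -> total ['D194T', 'P385W', 'R110S']
At Eta: gained ['F186Q', 'N59Q'] -> total ['D194T', 'F186Q', 'N59Q', 'P385W', 'R110S']

Answer: D194T,F186Q,N59Q,P385W,R110S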